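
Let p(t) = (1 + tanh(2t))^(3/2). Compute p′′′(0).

-27

Compose series: expand the inner function first, then feed it into the outer expansion.
The coefficient of t^3 in the expansion is -9/2, so p′′′(0) = 3! * (-9/2) = -27.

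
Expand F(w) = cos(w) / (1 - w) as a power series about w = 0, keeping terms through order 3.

Expand each factor separately, then convolve coefficients.
[w^0] = 1;  [w^1] = 1;  [w^2] = 1/2;  [w^3] = 1/2.

w^3/2 + w^2/2 + w + 1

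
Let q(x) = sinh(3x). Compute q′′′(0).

27

Differentiate repeatedly and evaluate at the center.
The coefficient of x^3 in the expansion is 9/2, so q′′′(0) = 3! * (9/2) = 27.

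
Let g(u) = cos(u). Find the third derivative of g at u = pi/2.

1

Apply the Taylor formula c_k = f^(k)(a)/k!.
The coefficient of (u - pi/2)^3 in the expansion is 1/6, so g′′′(pi/2) = 3! * (1/6) = 1.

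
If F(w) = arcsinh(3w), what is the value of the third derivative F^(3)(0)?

From the series, [w^3] F = -9/2; multiply by 3! = 6 to get -27.

-27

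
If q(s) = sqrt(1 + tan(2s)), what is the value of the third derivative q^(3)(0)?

11

Substitute the inner expansion into the outer series and collect powers.
From the series, [s^3] q = 11/6; multiply by 3! = 6 to get 11.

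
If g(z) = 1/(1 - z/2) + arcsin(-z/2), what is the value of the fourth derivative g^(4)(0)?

3/2

Expand each term separately and add.
The coefficient of z^4 in the expansion is 1/16, so g^(4)(0) = 4! * (1/16) = 3/2.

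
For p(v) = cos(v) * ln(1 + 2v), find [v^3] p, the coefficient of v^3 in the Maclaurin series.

5/3

Write out both Maclaurin series and multiply, keeping only the needed powers.
[v^0] = 0;  [v^1] = 2;  [v^2] = -2;  [v^3] = 5/3.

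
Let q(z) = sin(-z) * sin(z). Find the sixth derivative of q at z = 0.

-32

Write out both Maclaurin series and multiply, keeping only the needed powers.
From the series, [z^6] q = -2/45; multiply by 6! = 720 to get -32.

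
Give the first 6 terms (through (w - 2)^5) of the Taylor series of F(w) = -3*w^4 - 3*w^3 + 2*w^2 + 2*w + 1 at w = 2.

F(2) = -59
F′(2) = -122
F′′(2) = -176
F′′′(2) = -162
F^(4)(2) = -72
F^(5)(2) = 0
Dividing each by k! gives the coefficients c_0, ..., c_5.

-3*(w - 2)^4 - 27*(w - 2)^3 - 88*(w - 2)^2 - 122*(w - 2) - 59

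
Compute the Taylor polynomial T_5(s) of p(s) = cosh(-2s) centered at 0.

2*s^4/3 + 2*s^2 + 1

[s^0] = 1;  [s^1] = 0;  [s^2] = 2;  [s^3] = 0;  [s^4] = 2/3;  [s^5] = 0.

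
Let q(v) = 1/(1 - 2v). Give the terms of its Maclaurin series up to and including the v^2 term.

q(0) = 1
q′(0) = 2
q′′(0) = 8

4*v^2 + 2*v + 1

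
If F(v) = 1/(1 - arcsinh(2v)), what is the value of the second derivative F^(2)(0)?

Plug the Maclaurin series of the inner function into that of the outer and collect terms.
From the series, [v^2] F = 4; multiply by 2! = 2 to get 8.

8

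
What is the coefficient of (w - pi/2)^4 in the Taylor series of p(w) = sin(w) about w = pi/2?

1/24

p(pi/2) = 1
p′(pi/2) = 0
p′′(pi/2) = -1
p′′′(pi/2) = 0
p^(4)(pi/2) = 1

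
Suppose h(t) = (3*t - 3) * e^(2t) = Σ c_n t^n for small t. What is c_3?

2

Distribute the polynomial across the series and collect like powers.
h(0) = -3
h′(0) = -3
h′′(0) = 0
h′′′(0) = 12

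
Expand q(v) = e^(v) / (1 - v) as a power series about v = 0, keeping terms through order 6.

1957*v^6/720 + 163*v^5/60 + 65*v^4/24 + 8*v^3/3 + 5*v^2/2 + 2*v + 1

Take the Cauchy product of the two expansions.
q(0) = 1
q′(0) = 2
q′′(0) = 5
q′′′(0) = 16
q^(4)(0) = 65
q^(5)(0) = 326
q^(6)(0) = 1957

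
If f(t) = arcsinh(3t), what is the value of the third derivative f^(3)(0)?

-27

The coefficient of t^3 in the expansion is -9/2, so f′′′(0) = 3! * (-9/2) = -27.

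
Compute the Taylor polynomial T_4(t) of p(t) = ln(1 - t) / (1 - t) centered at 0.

-25*t^4/12 - 11*t^3/6 - 3*t^2/2 - t

Expand 1/(denominator) as a geometric series and multiply by the numerator's series.
[t^0] = 0;  [t^1] = -1;  [t^2] = -3/2;  [t^3] = -11/6;  [t^4] = -25/12.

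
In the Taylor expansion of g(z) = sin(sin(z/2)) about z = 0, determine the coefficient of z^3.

Plug the Maclaurin series of the inner function into that of the outer and collect terms.
[z^0] = 0;  [z^1] = 1/2;  [z^2] = 0;  [z^3] = -1/24.
So c_3 = g′′′(0)/3! = -1/24.

-1/24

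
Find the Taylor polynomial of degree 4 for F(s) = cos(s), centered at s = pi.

Differentiate repeatedly and evaluate at the center.
F(pi) = -1
F′(pi) = 0
F′′(pi) = 1
F′′′(pi) = 0
F^(4)(pi) = -1

-(s - pi)^4/24 + (s - pi)^2/2 - 1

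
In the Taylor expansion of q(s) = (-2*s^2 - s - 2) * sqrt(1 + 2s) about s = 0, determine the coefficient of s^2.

-2

Multiply each power in the prefactor through the base expansion.
q(0) = -2
q′(0) = -3
q′′(0) = -4
So c_2 = q′′(0)/2! = -2.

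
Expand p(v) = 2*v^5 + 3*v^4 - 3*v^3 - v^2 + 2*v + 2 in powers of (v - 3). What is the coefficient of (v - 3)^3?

213

[(v - 3)^0] = 647;  [(v - 3)^1] = 1049;  [(v - 3)^2] = 674;  [(v - 3)^3] = 213.
So c_3 = p′′′(3)/3! = 213.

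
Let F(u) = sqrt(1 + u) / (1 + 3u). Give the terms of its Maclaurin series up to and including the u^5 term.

-50795*u^5/256 + 8467*u^4/128 - 353*u^3/16 + 59*u^2/8 - 5*u/2 + 1

Write out both Maclaurin series and multiply, keeping only the needed powers.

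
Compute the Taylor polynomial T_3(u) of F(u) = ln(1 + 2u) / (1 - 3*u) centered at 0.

Use 1/(1 - r) = Σ r^k on the denominator, then take the Cauchy product.
[u^0] = 0;  [u^1] = 2;  [u^2] = 4;  [u^3] = 44/3.

44*u^3/3 + 4*u^2 + 2*u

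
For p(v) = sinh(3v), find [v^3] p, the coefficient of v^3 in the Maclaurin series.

9/2

Use the known series and substitute for the argument.
p(0) = 0
p′(0) = 3
p′′(0) = 0
p′′′(0) = 27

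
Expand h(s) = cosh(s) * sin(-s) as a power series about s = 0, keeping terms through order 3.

Multiply the two series term by term and collect like powers.
h(0) = 0
h′(0) = -1
h′′(0) = 0
h′′′(0) = -2
Dividing each by k! gives the coefficients c_0, ..., c_3.

-s^3/3 - s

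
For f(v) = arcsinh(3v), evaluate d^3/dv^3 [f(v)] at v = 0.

-27

The coefficient of v^3 in the expansion is -9/2, so f′′′(0) = 3! * (-9/2) = -27.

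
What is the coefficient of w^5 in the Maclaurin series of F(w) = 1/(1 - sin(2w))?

244/15

Substitute the inner expansion into the outer series and collect powers.
F(0) = 1
F′(0) = 2
F′′(0) = 8
F′′′(0) = 40
F^(4)(0) = 256
F^(5)(0) = 1952
Then c_k = F^(k)(0)/k! gives each Taylor coefficient.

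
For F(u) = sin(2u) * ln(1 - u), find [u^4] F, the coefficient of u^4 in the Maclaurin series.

Write out both Maclaurin series and multiply, keeping only the needed powers.
[u^0] = 0;  [u^1] = 0;  [u^2] = -2;  [u^3] = -1;  [u^4] = 2/3.
So c_4 = F^(4)(0)/4! = 2/3.

2/3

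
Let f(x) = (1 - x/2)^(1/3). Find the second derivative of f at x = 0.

Use the known series and substitute for the argument.
The coefficient of x^2 in the expansion is -1/36, so f′′(0) = 2! * (-1/36) = -1/18.

-1/18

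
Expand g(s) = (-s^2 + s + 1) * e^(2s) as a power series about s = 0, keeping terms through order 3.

4*s^3/3 + 3*s^2 + 3*s + 1

Multiply each power in the prefactor through the base expansion.
[s^0] = 1;  [s^1] = 3;  [s^2] = 3;  [s^3] = 4/3.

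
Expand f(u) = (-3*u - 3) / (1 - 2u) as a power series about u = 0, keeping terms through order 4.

-72*u^4 - 36*u^3 - 18*u^2 - 9*u - 3

Multiply each power in the prefactor through the base expansion.
f(0) = -3
f′(0) = -9
f′′(0) = -36
f′′′(0) = -216
f^(4)(0) = -1728
Then c_k = f^(k)(0)/k! gives each Taylor coefficient.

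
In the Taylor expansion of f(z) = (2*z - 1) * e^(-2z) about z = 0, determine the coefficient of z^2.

-6

Distribute the polynomial across the series and collect like powers.
f(0) = -1
f′(0) = 4
f′′(0) = -12
So c_2 = f′′(0)/2! = -6.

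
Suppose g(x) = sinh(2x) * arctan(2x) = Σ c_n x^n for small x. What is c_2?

4

Expand each factor separately, then convolve coefficients.
g(0) = 0
g′(0) = 0
g′′(0) = 8
The Taylor polynomial is Σ g^(k)(0)/k! · x^k.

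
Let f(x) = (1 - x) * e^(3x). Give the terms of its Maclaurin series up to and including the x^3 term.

3*x^2/2 + 2*x + 1

Distribute the polynomial across the series and collect like powers.
f(0) = 1
f′(0) = 2
f′′(0) = 3
f′′′(0) = 0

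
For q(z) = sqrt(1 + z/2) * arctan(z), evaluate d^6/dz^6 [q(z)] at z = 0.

17787/512

Expand each factor separately, then convolve coefficients.
From the series, [z^6] q = 5929/122880; multiply by 6! = 720 to get 17787/512.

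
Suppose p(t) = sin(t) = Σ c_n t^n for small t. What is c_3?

p(0) = 0
p′(0) = 1
p′′(0) = 0
p′′′(0) = -1
So c_3 = p′′′(0)/3! = -1/6.

-1/6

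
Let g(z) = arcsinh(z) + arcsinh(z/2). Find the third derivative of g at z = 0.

Combine the two series term by term.
From the series, [z^3] g = -3/16; multiply by 3! = 6 to get -9/8.

-9/8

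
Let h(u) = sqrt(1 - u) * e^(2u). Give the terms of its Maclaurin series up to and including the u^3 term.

Multiply the two series term by term and collect like powers.

u^3/48 + 7*u^2/8 + 3*u/2 + 1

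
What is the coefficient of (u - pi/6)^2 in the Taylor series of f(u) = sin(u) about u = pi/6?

-1/4

Differentiate repeatedly and evaluate at the center.
f(pi/6) = 1/2
f′(pi/6) = sqrt(3)/2
f′′(pi/6) = -1/2
Then c_k = f^(k)(pi/6)/k! gives each Taylor coefficient.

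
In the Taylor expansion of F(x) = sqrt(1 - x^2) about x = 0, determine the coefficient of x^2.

Compute the successive derivatives at the expansion point and divide by k!.
[x^0] = 1;  [x^1] = 0;  [x^2] = -1/2.

-1/2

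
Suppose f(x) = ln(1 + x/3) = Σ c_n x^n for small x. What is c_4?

-1/324

[x^0] = 0;  [x^1] = 1/3;  [x^2] = -1/18;  [x^3] = 1/81;  [x^4] = -1/324.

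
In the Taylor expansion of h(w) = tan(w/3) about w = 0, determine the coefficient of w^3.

1/81

h(0) = 0
h′(0) = 1/3
h′′(0) = 0
h′′′(0) = 2/27
Then c_k = h^(k)(0)/k! gives each Taylor coefficient.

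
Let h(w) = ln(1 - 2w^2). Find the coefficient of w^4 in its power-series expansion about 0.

-2

Differentiate repeatedly and evaluate at the center.
h(0) = 0
h′(0) = 0
h′′(0) = -4
h′′′(0) = 0
h^(4)(0) = -48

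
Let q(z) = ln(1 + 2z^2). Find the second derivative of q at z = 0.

4

Apply the Taylor formula c_k = f^(k)(a)/k!.
The coefficient of z^2 in the expansion is 2, so q′′(0) = 2! * (2) = 4.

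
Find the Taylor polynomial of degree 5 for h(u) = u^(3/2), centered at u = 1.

[(u - 1)^0] = 1;  [(u - 1)^1] = 3/2;  [(u - 1)^2] = 3/8;  [(u - 1)^3] = -1/16;  [(u - 1)^4] = 3/128;  [(u - 1)^5] = -3/256.

-3*(u - 1)^5/256 + 3*(u - 1)^4/128 - (u - 1)^3/16 + 3*(u - 1)^2/8 + 3*(u - 1)/2 + 1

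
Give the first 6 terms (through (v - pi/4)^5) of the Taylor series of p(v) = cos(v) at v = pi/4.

-sqrt(2)*(v - pi/4)^5/240 + sqrt(2)*(v - pi/4)^4/48 + sqrt(2)*(v - pi/4)^3/12 - sqrt(2)*(v - pi/4)^2/4 - sqrt(2)*(v - pi/4)/2 + sqrt(2)/2

p(pi/4) = sqrt(2)/2
p′(pi/4) = -sqrt(2)/2
p′′(pi/4) = -sqrt(2)/2
p′′′(pi/4) = sqrt(2)/2
p^(4)(pi/4) = sqrt(2)/2
p^(5)(pi/4) = -sqrt(2)/2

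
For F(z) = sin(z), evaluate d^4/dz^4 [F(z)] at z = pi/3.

From the series, [(z - pi/3)^4] F = sqrt(3)/48; multiply by 4! = 24 to get sqrt(3)/2.

sqrt(3)/2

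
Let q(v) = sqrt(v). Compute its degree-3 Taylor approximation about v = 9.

q(9) = 3
q′(9) = 1/6
q′′(9) = -1/108
q′′′(9) = 1/648

(v - 9)^3/3888 - (v - 9)^2/216 + (v - 9)/6 + 3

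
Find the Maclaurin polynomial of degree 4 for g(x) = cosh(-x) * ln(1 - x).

Expand each factor separately, then convolve coefficients.
g(0) = 0
g′(0) = -1
g′′(0) = -1
g′′′(0) = -5
g^(4)(0) = -12
The Taylor polynomial is Σ g^(k)(0)/k! · x^k.

-x^4/2 - 5*x^3/6 - x^2/2 - x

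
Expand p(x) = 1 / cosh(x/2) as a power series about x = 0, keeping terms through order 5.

Invert the denominator's series and multiply.
p(0) = 1
p′(0) = 0
p′′(0) = -1/4
p′′′(0) = 0
p^(4)(0) = 5/16
p^(5)(0) = 0
Then c_k = p^(k)(0)/k! gives each Taylor coefficient.

5*x^4/384 - x^2/8 + 1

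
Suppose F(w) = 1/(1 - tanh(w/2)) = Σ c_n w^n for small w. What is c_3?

1/12

Plug the Maclaurin series of the inner function into that of the outer and collect terms.
[w^0] = 1;  [w^1] = 1/2;  [w^2] = 1/4;  [w^3] = 1/12.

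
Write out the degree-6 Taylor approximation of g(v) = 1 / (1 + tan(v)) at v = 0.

Write 1/(1+u) = 1 - u + u^2 - u^3 + ... and substitute the series for u.
g(0) = 1
g′(0) = -1
g′′(0) = 2
g′′′(0) = -8
g^(4)(0) = 40
g^(5)(0) = -256
g^(6)(0) = 1952

122*v^6/45 - 32*v^5/15 + 5*v^4/3 - 4*v^3/3 + v^2 - v + 1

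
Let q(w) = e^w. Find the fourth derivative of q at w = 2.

e^(2)

From the series, [(w - 2)^4] q = e^(2)/24; multiply by 4! = 24 to get e^(2).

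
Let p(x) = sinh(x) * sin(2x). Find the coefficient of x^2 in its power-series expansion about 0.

Multiply the two series term by term and collect like powers.
p(0) = 0
p′(0) = 0
p′′(0) = 4

2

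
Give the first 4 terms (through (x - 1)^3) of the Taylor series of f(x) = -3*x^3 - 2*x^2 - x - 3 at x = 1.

f(1) = -9
f′(1) = -14
f′′(1) = -22
f′′′(1) = -18

-3*(x - 1)^3 - 11*(x - 1)^2 - 14*(x - 1) - 9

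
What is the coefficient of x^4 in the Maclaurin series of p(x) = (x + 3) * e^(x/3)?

Shift and add copies of the series according to the polynomial's terms.
p(0) = 3
p′(0) = 2
p′′(0) = 1
p′′′(0) = 4/9
p^(4)(0) = 5/27

5/648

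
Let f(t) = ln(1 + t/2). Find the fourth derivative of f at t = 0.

-3/8

From the series, [t^4] f = -1/64; multiply by 4! = 24 to get -3/8.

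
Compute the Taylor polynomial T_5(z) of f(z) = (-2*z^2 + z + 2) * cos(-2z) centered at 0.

2*z^5/3 + 16*z^4/3 - 2*z^3 - 6*z^2 + z + 2

Distribute the polynomial across the series and collect like powers.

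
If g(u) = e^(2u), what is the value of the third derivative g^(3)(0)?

8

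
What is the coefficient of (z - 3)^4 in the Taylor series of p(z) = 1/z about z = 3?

Differentiate repeatedly and evaluate at the center.
So c_4 = p^(4)(3)/4! = 1/243.

1/243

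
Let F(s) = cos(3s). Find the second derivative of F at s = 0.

From the series, [s^2] F = -9/2; multiply by 2! = 2 to get -9.

-9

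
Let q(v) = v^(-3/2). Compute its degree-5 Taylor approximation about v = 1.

[(v - 1)^0] = 1;  [(v - 1)^1] = -3/2;  [(v - 1)^2] = 15/8;  [(v - 1)^3] = -35/16;  [(v - 1)^4] = 315/128;  [(v - 1)^5] = -693/256.

-693*(v - 1)^5/256 + 315*(v - 1)^4/128 - 35*(v - 1)^3/16 + 15*(v - 1)^2/8 - 3*(v - 1)/2 + 1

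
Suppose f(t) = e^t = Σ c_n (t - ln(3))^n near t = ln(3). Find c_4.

f(ln(3)) = 3
f′(ln(3)) = 3
f′′(ln(3)) = 3
f′′′(ln(3)) = 3
f^(4)(ln(3)) = 3
Dividing each by k! gives the coefficients c_0, ..., c_4.

1/8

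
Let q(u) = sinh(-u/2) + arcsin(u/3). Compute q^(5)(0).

5/864

Add the two expansions coefficient-wise.
From the series, [u^5] q = 1/20736; multiply by 5! = 120 to get 5/864.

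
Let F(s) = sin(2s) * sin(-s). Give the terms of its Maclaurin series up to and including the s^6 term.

-91*s^6/180 + 5*s^4/3 - 2*s^2

Write out both Maclaurin series and multiply, keeping only the needed powers.
F(0) = 0
F′(0) = 0
F′′(0) = -4
F′′′(0) = 0
F^(4)(0) = 40
F^(5)(0) = 0
F^(6)(0) = -364
Dividing each by k! gives the coefficients c_0, ..., c_6.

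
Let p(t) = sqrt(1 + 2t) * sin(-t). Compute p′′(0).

-2

Expand each factor separately, then convolve coefficients.
From the series, [t^2] p = -1; multiply by 2! = 2 to get -2.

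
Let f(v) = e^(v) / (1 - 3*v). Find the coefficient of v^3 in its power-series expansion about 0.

113/3

Use 1/(1 - r) = Σ r^k on the denominator, then take the Cauchy product.
f(0) = 1
f′(0) = 4
f′′(0) = 25
f′′′(0) = 226
So c_3 = f′′′(0)/3! = 113/3.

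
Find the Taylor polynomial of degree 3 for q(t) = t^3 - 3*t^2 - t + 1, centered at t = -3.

(t + 3)^3 - 12*(t + 3)^2 + 44*(t + 3) - 50

Differentiate repeatedly and evaluate at the center.
q(-3) = -50
q′(-3) = 44
q′′(-3) = -24
q′′′(-3) = 6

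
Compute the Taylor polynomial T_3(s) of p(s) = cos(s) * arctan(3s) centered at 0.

-21*s^3/2 + 3*s

Take the Cauchy product of the two expansions.
p(0) = 0
p′(0) = 3
p′′(0) = 0
p′′′(0) = -63
The Taylor polynomial is Σ p^(k)(0)/k! · s^k.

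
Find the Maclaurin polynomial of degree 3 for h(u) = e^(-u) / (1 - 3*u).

58*u^3/3 + 13*u^2/2 + 2*u + 1

Expand 1/(denominator) as a geometric series and multiply by the numerator's series.
h(0) = 1
h′(0) = 2
h′′(0) = 13
h′′′(0) = 116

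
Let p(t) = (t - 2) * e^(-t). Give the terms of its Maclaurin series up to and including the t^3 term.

Distribute the polynomial across the series and collect like powers.
p(0) = -2
p′(0) = 3
p′′(0) = -4
p′′′(0) = 5
The Taylor polynomial is Σ p^(k)(0)/k! · t^k.

5*t^3/6 - 2*t^2 + 3*t - 2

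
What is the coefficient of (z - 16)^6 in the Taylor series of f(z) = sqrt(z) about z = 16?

-21/4294967296

f(16) = 4
f′(16) = 1/8
f′′(16) = -1/256
f′′′(16) = 3/8192
f^(4)(16) = -15/262144
f^(5)(16) = 105/8388608
f^(6)(16) = -945/268435456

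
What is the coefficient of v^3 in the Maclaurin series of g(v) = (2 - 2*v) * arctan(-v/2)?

1/12

Shift and add copies of the series according to the polynomial's terms.
g(0) = 0
g′(0) = -1
g′′(0) = 2
g′′′(0) = 1/2
Then c_k = g^(k)(0)/k! gives each Taylor coefficient.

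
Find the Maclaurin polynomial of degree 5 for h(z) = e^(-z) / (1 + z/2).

-109*z^5/480 + 7*z^4/16 - 19*z^3/24 + 5*z^2/4 - 3*z/2 + 1

Write out both Maclaurin series and multiply, keeping only the needed powers.
[z^0] = 1;  [z^1] = -3/2;  [z^2] = 5/4;  [z^3] = -19/24;  [z^4] = 7/16;  [z^5] = -109/480.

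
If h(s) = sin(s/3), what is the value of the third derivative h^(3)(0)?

Use the known series and substitute for the argument.
The coefficient of s^3 in the expansion is -1/162, so h′′′(0) = 3! * (-1/162) = -1/27.

-1/27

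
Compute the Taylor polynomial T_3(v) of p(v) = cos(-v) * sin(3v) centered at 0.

Multiply the two series term by term and collect like powers.
p(0) = 0
p′(0) = 3
p′′(0) = 0
p′′′(0) = -36

-6*v^3 + 3*v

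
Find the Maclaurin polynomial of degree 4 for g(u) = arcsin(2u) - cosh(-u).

Add the two expansions coefficient-wise.
g(0) = -1
g′(0) = 2
g′′(0) = -1
g′′′(0) = 8
g^(4)(0) = -1

-u^4/24 + 4*u^3/3 - u^2/2 + 2*u - 1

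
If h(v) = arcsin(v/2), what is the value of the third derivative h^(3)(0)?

From the series, [v^3] h = 1/48; multiply by 3! = 6 to get 1/8.

1/8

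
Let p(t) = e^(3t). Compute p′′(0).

9

The coefficient of t^2 in the expansion is 9/2, so p′′(0) = 2! * (9/2) = 9.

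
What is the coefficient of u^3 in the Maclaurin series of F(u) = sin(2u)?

-4/3

F(0) = 0
F′(0) = 2
F′′(0) = 0
F′′′(0) = -8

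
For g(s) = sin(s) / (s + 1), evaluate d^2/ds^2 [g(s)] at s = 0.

Use 1/(1 - r) = Σ r^k on the denominator, then take the Cauchy product.
The coefficient of s^2 in the expansion is -1, so g′′(0) = 2! * (-1) = -2.

-2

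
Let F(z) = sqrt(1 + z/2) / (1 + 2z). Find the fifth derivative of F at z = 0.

Write out both Maclaurin series and multiply, keeping only the needed powers.
From the series, [z^5] F = -227025/8192; multiply by 5! = 120 to get -3405375/1024.

-3405375/1024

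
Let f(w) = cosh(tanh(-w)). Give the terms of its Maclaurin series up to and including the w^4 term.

-7*w^4/24 + w^2/2 + 1

Plug the Maclaurin series of the inner function into that of the outer and collect terms.
f(0) = 1
f′(0) = 0
f′′(0) = 1
f′′′(0) = 0
f^(4)(0) = -7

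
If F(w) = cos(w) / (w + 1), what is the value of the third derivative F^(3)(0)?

-3

Multiply the numerator's expansion by the denominator's geometric series.
The coefficient of w^3 in the expansion is -1/2, so F′′′(0) = 3! * (-1/2) = -3.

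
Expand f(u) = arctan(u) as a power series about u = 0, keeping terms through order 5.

f(0) = 0
f′(0) = 1
f′′(0) = 0
f′′′(0) = -2
f^(4)(0) = 0
f^(5)(0) = 24
Dividing each by k! gives the coefficients c_0, ..., c_5.

u^5/5 - u^3/3 + u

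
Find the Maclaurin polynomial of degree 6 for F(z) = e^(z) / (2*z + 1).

Use 1/(1 - r) = Σ r^k on the denominator, then take the Cauchy product.
F(0) = 1
F′(0) = -1
F′′(0) = 5
F′′′(0) = -29
F^(4)(0) = 233
F^(5)(0) = -2329
F^(6)(0) = 27949

27949*z^6/720 - 2329*z^5/120 + 233*z^4/24 - 29*z^3/6 + 5*z^2/2 - z + 1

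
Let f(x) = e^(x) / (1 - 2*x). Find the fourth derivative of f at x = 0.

633

Use 1/(1 - r) = Σ r^k on the denominator, then take the Cauchy product.
The coefficient of x^4 in the expansion is 211/8, so f^(4)(0) = 4! * (211/8) = 633.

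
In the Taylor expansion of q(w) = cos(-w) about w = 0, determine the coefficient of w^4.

c_4 = q^(4)(0)/4! = 1/24.

1/24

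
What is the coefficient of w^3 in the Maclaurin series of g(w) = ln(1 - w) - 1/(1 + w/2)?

Add the two expansions coefficient-wise.

-5/24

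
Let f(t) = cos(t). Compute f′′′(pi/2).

1

From the series, [(t - pi/2)^3] f = 1/6; multiply by 3! = 6 to get 1.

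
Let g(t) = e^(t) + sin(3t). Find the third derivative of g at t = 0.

-26

Combine the two series term by term.
The coefficient of t^3 in the expansion is -13/3, so g′′′(0) = 3! * (-13/3) = -26.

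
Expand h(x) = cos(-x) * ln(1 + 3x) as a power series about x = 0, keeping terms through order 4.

-18*x^4 + 15*x^3/2 - 9*x^2/2 + 3*x

Take the Cauchy product of the two expansions.
h(0) = 0
h′(0) = 3
h′′(0) = -9
h′′′(0) = 45
h^(4)(0) = -432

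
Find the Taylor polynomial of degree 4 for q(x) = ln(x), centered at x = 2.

q(2) = ln(2)
q′(2) = 1/2
q′′(2) = -1/4
q′′′(2) = 1/4
q^(4)(2) = -3/8
Dividing each by k! gives the coefficients c_0, ..., c_4.

-(x - 2)^4/64 + (x - 2)^3/24 - (x - 2)^2/8 + (x - 2)/2 + ln(2)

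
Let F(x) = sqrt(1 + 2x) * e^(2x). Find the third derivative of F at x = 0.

Write out both Maclaurin series and multiply, keeping only the needed powers.
From the series, [x^3] F = 17/6; multiply by 3! = 6 to get 17.

17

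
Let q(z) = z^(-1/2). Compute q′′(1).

3/4

From the series, [(z - 1)^2] q = 3/8; multiply by 2! = 2 to get 3/4.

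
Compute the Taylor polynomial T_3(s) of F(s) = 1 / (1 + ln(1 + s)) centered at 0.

Write 1/(1+u) = 1 - u + u^2 - u^3 + ... and substitute the series for u.
F(0) = 1
F′(0) = -1
F′′(0) = 3
F′′′(0) = -14
Then c_k = F^(k)(0)/k! gives each Taylor coefficient.

-7*s^3/3 + 3*s^2/2 - s + 1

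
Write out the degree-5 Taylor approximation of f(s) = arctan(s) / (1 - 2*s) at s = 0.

223*s^5/15 + 22*s^4/3 + 11*s^3/3 + 2*s^2 + s

Multiply the numerator's expansion by the denominator's geometric series.
[s^0] = 0;  [s^1] = 1;  [s^2] = 2;  [s^3] = 11/3;  [s^4] = 22/3;  [s^5] = 223/15.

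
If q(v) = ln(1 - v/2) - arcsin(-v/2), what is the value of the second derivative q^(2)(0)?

-1/4

Add the two expansions coefficient-wise.
The coefficient of v^2 in the expansion is -1/8, so q′′(0) = 2! * (-1/8) = -1/4.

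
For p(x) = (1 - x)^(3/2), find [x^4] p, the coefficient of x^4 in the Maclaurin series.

[x^0] = 1;  [x^1] = -3/2;  [x^2] = 3/8;  [x^3] = 1/16;  [x^4] = 3/128.
So c_4 = p^(4)(0)/4! = 3/128.

3/128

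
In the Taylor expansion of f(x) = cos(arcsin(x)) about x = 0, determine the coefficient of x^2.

-1/2

Compose series: expand the inner function first, then feed it into the outer expansion.
f(0) = 1
f′(0) = 0
f′′(0) = -1
So c_2 = f′′(0)/2! = -1/2.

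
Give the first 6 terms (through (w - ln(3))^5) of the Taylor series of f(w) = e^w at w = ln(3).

f(ln(3)) = 3
f′(ln(3)) = 3
f′′(ln(3)) = 3
f′′′(ln(3)) = 3
f^(4)(ln(3)) = 3
f^(5)(ln(3)) = 3

(w - ln(3))^5/40 + (w - ln(3))^4/8 + (w - ln(3))^3/2 + 3*(w - ln(3))^2/2 + 3*(w - ln(3)) + 3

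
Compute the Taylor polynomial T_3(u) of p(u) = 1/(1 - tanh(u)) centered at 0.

2*u^3/3 + u^2 + u + 1

Compose series: expand the inner function first, then feed it into the outer expansion.
[u^0] = 1;  [u^1] = 1;  [u^2] = 1;  [u^3] = 2/3.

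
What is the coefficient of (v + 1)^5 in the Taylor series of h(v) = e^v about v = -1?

h(-1) = e^(-1)
h′(-1) = e^(-1)
h′′(-1) = e^(-1)
h′′′(-1) = e^(-1)
h^(4)(-1) = e^(-1)
h^(5)(-1) = e^(-1)
The Taylor polynomial is Σ h^(k)(-1)/k! · (v + 1)^k.

e^(-1)/120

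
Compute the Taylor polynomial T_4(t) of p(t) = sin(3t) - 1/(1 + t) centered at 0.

Add the two expansions coefficient-wise.
[t^0] = -1;  [t^1] = 4;  [t^2] = -1;  [t^3] = -7/2;  [t^4] = -1.

-t^4 - 7*t^3/2 - t^2 + 4*t - 1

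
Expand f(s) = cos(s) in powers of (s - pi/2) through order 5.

f(pi/2) = 0
f′(pi/2) = -1
f′′(pi/2) = 0
f′′′(pi/2) = 1
f^(4)(pi/2) = 0
f^(5)(pi/2) = -1
Dividing each by k! gives the coefficients c_0, ..., c_5.

-(s - pi/2)^5/120 + (s - pi/2)^3/6 - (s - pi/2)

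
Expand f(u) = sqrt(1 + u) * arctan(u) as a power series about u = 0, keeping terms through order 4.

Multiply the two series term by term and collect like powers.

-5*u^4/48 - 11*u^3/24 + u^2/2 + u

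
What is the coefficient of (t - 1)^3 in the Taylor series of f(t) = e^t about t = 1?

e/6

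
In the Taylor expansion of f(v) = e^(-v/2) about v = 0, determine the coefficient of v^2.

Differentiate repeatedly and evaluate at the center.
[v^0] = 1;  [v^1] = -1/2;  [v^2] = 1/8.

1/8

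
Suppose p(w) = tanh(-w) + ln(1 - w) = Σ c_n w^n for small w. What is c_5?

-1/3

Combine the two series term by term.
p(0) = 0
p′(0) = -2
p′′(0) = -1
p′′′(0) = 0
p^(4)(0) = -6
p^(5)(0) = -40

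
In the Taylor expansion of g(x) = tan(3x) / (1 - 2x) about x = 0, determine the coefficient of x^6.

Expand each factor separately, then convolve coefficients.
[x^0] = 0;  [x^1] = 3;  [x^2] = 6;  [x^3] = 21;  [x^4] = 42;  [x^5] = 582/5;  [x^6] = 1944*2^(18/175)*3^(3/35)*5^(12/25)*7^(159/175)/125.
So c_6 = g^(6)(0)/6! = 1944*2^(18/175)*3^(3/35)*5^(12/25)*7^(159/175)/125.

1944*2^(18/175)*3^(3/35)*5^(12/25)*7^(159/175)/125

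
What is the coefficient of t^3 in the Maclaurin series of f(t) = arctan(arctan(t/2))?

-1/12

Plug the Maclaurin series of the inner function into that of the outer and collect terms.
[t^0] = 0;  [t^1] = 1/2;  [t^2] = 0;  [t^3] = -1/12.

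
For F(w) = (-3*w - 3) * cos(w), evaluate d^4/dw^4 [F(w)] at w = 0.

-3

Multiply each power in the prefactor through the base expansion.
From the series, [w^4] F = -1/8; multiply by 4! = 24 to get -3.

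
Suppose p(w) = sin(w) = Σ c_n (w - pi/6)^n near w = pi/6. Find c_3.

Compute the successive derivatives at the expansion point and divide by k!.
p(pi/6) = 1/2
p′(pi/6) = sqrt(3)/2
p′′(pi/6) = -1/2
p′′′(pi/6) = -sqrt(3)/2
Dividing each by k! gives the coefficients c_0, ..., c_3.

-sqrt(3)/12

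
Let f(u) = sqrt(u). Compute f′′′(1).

3/8

The coefficient of (u - 1)^3 in the expansion is 1/16, so f′′′(1) = 3! * (1/16) = 3/8.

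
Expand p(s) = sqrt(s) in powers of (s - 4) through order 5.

Compute the successive derivatives at the expansion point and divide by k!.

7*(s - 4)^5/131072 - 5*(s - 4)^4/16384 + (s - 4)^3/512 - (s - 4)^2/64 + (s - 4)/4 + 2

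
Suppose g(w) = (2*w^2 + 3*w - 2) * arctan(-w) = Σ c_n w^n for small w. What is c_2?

-3

Multiply each power in the prefactor through the base expansion.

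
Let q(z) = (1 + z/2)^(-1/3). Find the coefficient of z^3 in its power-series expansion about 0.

q(0) = 1
q′(0) = -1/6
q′′(0) = 1/9
q′′′(0) = -7/54
The Taylor polynomial is Σ q^(k)(0)/k! · z^k.

-7/324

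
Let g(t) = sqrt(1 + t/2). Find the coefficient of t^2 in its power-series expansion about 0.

-1/32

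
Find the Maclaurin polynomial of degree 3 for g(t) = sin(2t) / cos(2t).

8*t^3/3 + 2*t

Write the quotient as an unknown series and match coefficients against numerator = denominator · series.
g(0) = 0
g′(0) = 2
g′′(0) = 0
g′′′(0) = 16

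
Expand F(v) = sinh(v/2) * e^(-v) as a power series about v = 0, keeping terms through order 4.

-5*v^4/48 + 13*v^3/48 - v^2/2 + v/2

Multiply the two series term by term and collect like powers.
F(0) = 0
F′(0) = 1/2
F′′(0) = -1
F′′′(0) = 13/8
F^(4)(0) = -5/2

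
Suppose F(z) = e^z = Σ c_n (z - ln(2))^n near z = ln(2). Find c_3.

1/3

Apply the Taylor formula c_k = f^(k)(a)/k!.
So c_3 = F′′′(ln(2))/3! = 1/3.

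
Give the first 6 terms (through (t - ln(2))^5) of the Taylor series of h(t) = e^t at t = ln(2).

(t - ln(2))^5/60 + (t - ln(2))^4/12 + (t - ln(2))^3/3 + (t - ln(2))^2 + 2*(t - ln(2)) + 2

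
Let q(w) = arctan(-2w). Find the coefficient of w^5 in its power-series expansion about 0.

Apply the Taylor formula c_k = f^(k)(a)/k!.

-32/5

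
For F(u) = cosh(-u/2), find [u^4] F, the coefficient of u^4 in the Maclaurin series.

1/384

Apply the Taylor formula c_k = f^(k)(a)/k!.
[u^0] = 1;  [u^1] = 0;  [u^2] = 1/8;  [u^3] = 0;  [u^4] = 1/384.
So c_4 = F^(4)(0)/4! = 1/384.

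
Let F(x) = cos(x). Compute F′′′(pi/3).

sqrt(3)/2

From the series, [(x - pi/3)^3] F = sqrt(3)/12; multiply by 3! = 6 to get sqrt(3)/2.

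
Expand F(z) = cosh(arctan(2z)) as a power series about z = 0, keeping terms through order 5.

Compose series: expand the inner function first, then feed it into the outer expansion.
F(0) = 1
F′(0) = 0
F′′(0) = 4
F′′′(0) = 0
F^(4)(0) = -112
F^(5)(0) = 0

-14*z^4/3 + 2*z^2 + 1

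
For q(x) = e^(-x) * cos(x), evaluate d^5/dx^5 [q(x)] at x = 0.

4

Expand each factor separately, then convolve coefficients.
From the series, [x^5] q = 1/30; multiply by 5! = 120 to get 4.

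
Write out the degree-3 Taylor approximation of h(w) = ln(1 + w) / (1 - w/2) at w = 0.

w^3/3 + w

Take the Cauchy product of the two expansions.
h(0) = 0
h′(0) = 1
h′′(0) = 0
h′′′(0) = 2
The Taylor polynomial is Σ h^(k)(0)/k! · w^k.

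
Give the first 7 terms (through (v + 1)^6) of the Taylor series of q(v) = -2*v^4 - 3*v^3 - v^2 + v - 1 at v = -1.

[(v + 1)^0] = -2;  [(v + 1)^1] = 2;  [(v + 1)^2] = -4;  [(v + 1)^3] = 5;  [(v + 1)^4] = -2;  [(v + 1)^5] = 0;  [(v + 1)^6] = 0.

-2*(v + 1)^4 + 5*(v + 1)^3 - 4*(v + 1)^2 + 2*(v + 1) - 2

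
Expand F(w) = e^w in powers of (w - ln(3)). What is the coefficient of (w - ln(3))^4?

1/8

Differentiate repeatedly and evaluate at the center.
[(w - ln(3))^0] = 3;  [(w - ln(3))^1] = 3;  [(w - ln(3))^2] = 3/2;  [(w - ln(3))^3] = 1/2;  [(w - ln(3))^4] = 1/8.
So c_4 = F^(4)(ln(3))/4! = 1/8.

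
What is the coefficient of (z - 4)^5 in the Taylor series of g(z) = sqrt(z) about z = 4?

[(z - 4)^0] = 2;  [(z - 4)^1] = 1/4;  [(z - 4)^2] = -1/64;  [(z - 4)^3] = 1/512;  [(z - 4)^4] = -5/16384;  [(z - 4)^5] = 7/131072.

7/131072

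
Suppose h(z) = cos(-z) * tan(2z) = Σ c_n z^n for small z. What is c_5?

181/60

Write out both Maclaurin series and multiply, keeping only the needed powers.
h(0) = 0
h′(0) = 2
h′′(0) = 0
h′′′(0) = 10
h^(4)(0) = 0
h^(5)(0) = 362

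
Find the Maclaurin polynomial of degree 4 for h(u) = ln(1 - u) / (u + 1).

Multiply the numerator's expansion by the denominator's geometric series.
h(0) = 0
h′(0) = -1
h′′(0) = 1
h′′′(0) = -5
h^(4)(0) = 14

7*u^4/12 - 5*u^3/6 + u^2/2 - u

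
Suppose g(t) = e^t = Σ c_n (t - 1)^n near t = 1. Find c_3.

e/6

Use the known series and substitute for the argument.
g(1) = e
g′(1) = e
g′′(1) = e
g′′′(1) = e
So c_3 = g′′′(1)/3! = e/6.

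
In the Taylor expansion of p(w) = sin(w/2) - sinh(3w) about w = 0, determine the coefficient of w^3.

-217/48

Add the two expansions coefficient-wise.
[w^0] = 0;  [w^1] = -5/2;  [w^2] = 0;  [w^3] = -217/48.
So c_3 = p′′′(0)/3! = -217/48.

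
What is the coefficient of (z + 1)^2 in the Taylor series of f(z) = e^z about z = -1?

Use the known series and substitute for the argument.
[(z + 1)^0] = e^(-1);  [(z + 1)^1] = e^(-1);  [(z + 1)^2] = e^(-1)/2.

e^(-1)/2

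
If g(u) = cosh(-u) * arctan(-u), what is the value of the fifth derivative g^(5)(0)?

-9

Take the Cauchy product of the two expansions.
From the series, [u^5] g = -3/40; multiply by 5! = 120 to get -9.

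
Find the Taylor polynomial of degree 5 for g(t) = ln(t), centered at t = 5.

(t - 5)^5/15625 - (t - 5)^4/2500 + (t - 5)^3/375 - (t - 5)^2/50 + (t - 5)/5 + ln(5)

[(t - 5)^0] = ln(5);  [(t - 5)^1] = 1/5;  [(t - 5)^2] = -1/50;  [(t - 5)^3] = 1/375;  [(t - 5)^4] = -1/2500;  [(t - 5)^5] = 1/15625.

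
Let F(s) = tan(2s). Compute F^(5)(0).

Differentiate repeatedly and evaluate at the center.
The coefficient of s^5 in the expansion is 64/15, so F^(5)(0) = 5! * (64/15) = 512.

512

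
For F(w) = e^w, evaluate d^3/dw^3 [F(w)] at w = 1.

e

The coefficient of (w - 1)^3 in the expansion is e/6, so F′′′(1) = 3! * (e/6) = e.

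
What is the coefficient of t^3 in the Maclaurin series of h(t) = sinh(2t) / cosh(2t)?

Write the quotient as an unknown series and match coefficients against numerator = denominator · series.
So c_3 = h′′′(0)/3! = -8/3.

-8/3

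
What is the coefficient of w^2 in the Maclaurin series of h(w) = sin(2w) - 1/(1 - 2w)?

-4

Combine the two series term by term.
[w^0] = -1;  [w^1] = 0;  [w^2] = -4.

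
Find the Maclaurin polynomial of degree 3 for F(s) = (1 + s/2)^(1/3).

[s^0] = 1;  [s^1] = 1/6;  [s^2] = -1/36;  [s^3] = 5/648.

5*s^3/648 - s^2/36 + s/6 + 1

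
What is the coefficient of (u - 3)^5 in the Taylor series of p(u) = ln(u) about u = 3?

c_5 = p^(5)(3)/5! = 1/1215.

1/1215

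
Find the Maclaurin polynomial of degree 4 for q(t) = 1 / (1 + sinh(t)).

4*t^4/3 - 7*t^3/6 + t^2 - t + 1

Use the geometric series for the reciprocal, then substitute.
q(0) = 1
q′(0) = -1
q′′(0) = 2
q′′′(0) = -7
q^(4)(0) = 32
The Taylor polynomial is Σ q^(k)(0)/k! · t^k.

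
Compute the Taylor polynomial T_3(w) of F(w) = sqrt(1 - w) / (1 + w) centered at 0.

Write out both Maclaurin series and multiply, keeping only the needed powers.
[w^0] = 1;  [w^1] = -3/2;  [w^2] = 11/8;  [w^3] = -23/16.

-23*w^3/16 + 11*w^2/8 - 3*w/2 + 1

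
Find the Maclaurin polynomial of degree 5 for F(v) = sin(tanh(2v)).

148*v^5/15 - 4*v^3 + 2*v

Plug the Maclaurin series of the inner function into that of the outer and collect terms.
[v^0] = 0;  [v^1] = 2;  [v^2] = 0;  [v^3] = -4;  [v^4] = 0;  [v^5] = 148/15.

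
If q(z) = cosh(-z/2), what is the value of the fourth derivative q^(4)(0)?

Differentiate repeatedly and evaluate at the center.
From the series, [z^4] q = 1/384; multiply by 4! = 24 to get 1/16.

1/16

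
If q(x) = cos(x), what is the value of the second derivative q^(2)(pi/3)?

The coefficient of (x - pi/3)^2 in the expansion is -1/4, so q′′(pi/3) = 2! * (-1/4) = -1/2.

-1/2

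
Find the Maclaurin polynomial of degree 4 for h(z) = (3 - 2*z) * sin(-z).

-z^4/3 + z^3/2 + 2*z^2 - 3*z

Multiply each power in the prefactor through the base expansion.
[z^0] = 0;  [z^1] = -3;  [z^2] = 2;  [z^3] = 1/2;  [z^4] = -1/3.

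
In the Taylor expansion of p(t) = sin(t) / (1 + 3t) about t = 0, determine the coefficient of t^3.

Write out both Maclaurin series and multiply, keeping only the needed powers.
[t^0] = 0;  [t^1] = 1;  [t^2] = -3;  [t^3] = 53/6.

53/6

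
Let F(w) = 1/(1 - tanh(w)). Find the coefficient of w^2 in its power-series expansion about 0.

Let u equal the inner series; expand the outer function in u and truncate.

1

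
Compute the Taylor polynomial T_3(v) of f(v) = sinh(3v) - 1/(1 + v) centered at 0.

Combine the two series term by term.
f(0) = -1
f′(0) = 4
f′′(0) = -2
f′′′(0) = 33
Then c_k = f^(k)(0)/k! gives each Taylor coefficient.

11*v^3/2 - v^2 + 4*v - 1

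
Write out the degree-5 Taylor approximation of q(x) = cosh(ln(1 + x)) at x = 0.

-x^5/2 + x^4/2 - x^3/2 + x^2/2 + 1

Let u equal the inner series; expand the outer function in u and truncate.
q(0) = 1
q′(0) = 0
q′′(0) = 1
q′′′(0) = -3
q^(4)(0) = 12
q^(5)(0) = -60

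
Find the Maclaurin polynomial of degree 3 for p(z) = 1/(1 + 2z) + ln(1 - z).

-25*z^3/3 + 7*z^2/2 - 3*z + 1

Combine the two series term by term.
p(0) = 1
p′(0) = -3
p′′(0) = 7
p′′′(0) = -50
The Taylor polynomial is Σ p^(k)(0)/k! · z^k.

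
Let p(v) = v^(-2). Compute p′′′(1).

The coefficient of (v - 1)^3 in the expansion is -4, so p′′′(1) = 3! * (-4) = -24.

-24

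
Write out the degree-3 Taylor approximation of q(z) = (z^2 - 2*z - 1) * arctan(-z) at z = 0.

-4*z^3/3 + 2*z^2 + z

Distribute the polynomial across the series and collect like powers.
q(0) = 0
q′(0) = 1
q′′(0) = 4
q′′′(0) = -8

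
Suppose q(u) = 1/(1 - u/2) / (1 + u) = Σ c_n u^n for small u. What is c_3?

-5/8

Take the Cauchy product of the two expansions.
q(0) = 1
q′(0) = -1/2
q′′(0) = 3/2
q′′′(0) = -15/4
So c_3 = q′′′(0)/3! = -5/8.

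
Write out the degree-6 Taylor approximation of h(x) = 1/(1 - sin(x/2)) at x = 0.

17*x^6/2880 + 61*x^5/3840 + x^4/24 + 5*x^3/48 + x^2/4 + x/2 + 1

Substitute the inner expansion into the outer series and collect powers.
h(0) = 1
h′(0) = 1/2
h′′(0) = 1/2
h′′′(0) = 5/8
h^(4)(0) = 1
h^(5)(0) = 61/32
h^(6)(0) = 17/4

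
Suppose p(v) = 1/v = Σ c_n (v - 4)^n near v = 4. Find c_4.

Apply the Taylor formula c_k = f^(k)(a)/k!.
[(v - 4)^0] = 1/4;  [(v - 4)^1] = -1/16;  [(v - 4)^2] = 1/64;  [(v - 4)^3] = -1/256;  [(v - 4)^4] = 1/1024.

1/1024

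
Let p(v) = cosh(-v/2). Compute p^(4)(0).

Compute the successive derivatives at the expansion point and divide by k!.
The coefficient of v^4 in the expansion is 1/384, so p^(4)(0) = 4! * (1/384) = 1/16.

1/16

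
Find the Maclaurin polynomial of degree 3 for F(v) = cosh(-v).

v^2/2 + 1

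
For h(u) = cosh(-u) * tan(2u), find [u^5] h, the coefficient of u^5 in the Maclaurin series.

341/60

Take the Cauchy product of the two expansions.
h(0) = 0
h′(0) = 2
h′′(0) = 0
h′′′(0) = 22
h^(4)(0) = 0
h^(5)(0) = 682
So c_5 = h^(5)(0)/5! = 341/60.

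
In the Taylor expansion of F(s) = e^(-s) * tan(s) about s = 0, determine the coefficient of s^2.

-1

Take the Cauchy product of the two expansions.
[s^0] = 0;  [s^1] = 1;  [s^2] = -1.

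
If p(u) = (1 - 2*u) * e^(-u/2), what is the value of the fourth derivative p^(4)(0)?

17/16

Distribute the polynomial across the series and collect like powers.
The coefficient of u^4 in the expansion is 17/384, so p^(4)(0) = 4! * (17/384) = 17/16.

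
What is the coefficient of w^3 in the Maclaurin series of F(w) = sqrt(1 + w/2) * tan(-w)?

-29/96

Multiply the two series term by term and collect like powers.
F(0) = 0
F′(0) = -1
F′′(0) = -1/2
F′′′(0) = -29/16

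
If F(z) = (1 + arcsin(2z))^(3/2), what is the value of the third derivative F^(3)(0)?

Substitute the inner expansion into the outer series and collect powers.
The coefficient of z^3 in the expansion is 3/2, so F′′′(0) = 3! * (3/2) = 9.

9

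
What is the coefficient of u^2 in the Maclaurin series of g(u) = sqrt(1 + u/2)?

-1/32

[u^0] = 1;  [u^1] = 1/4;  [u^2] = -1/32.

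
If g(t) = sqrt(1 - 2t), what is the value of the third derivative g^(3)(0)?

Compute the successive derivatives at the expansion point and divide by k!.
The coefficient of t^3 in the expansion is -1/2, so g′′′(0) = 3! * (-1/2) = -3.

-3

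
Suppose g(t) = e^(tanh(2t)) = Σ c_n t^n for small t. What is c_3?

Plug the Maclaurin series of the inner function into that of the outer and collect terms.
g(0) = 1
g′(0) = 2
g′′(0) = 4
g′′′(0) = -8
So c_3 = g′′′(0)/3! = -4/3.

-4/3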